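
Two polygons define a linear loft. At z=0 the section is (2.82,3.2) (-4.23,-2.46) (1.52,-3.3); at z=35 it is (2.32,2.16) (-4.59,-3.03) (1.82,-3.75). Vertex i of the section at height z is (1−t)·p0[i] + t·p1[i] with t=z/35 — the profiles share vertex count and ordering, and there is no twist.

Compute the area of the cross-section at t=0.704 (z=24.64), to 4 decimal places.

Area at t=0.704: 19.1853

Cross-section at t=0.704: each vertex is (1-t)·p0[i] + t·p1[i].
  v1: (1-0.704)·(2.82,3.2) + 0.704·(2.32,2.16) = (2.4680,2.4678)
  v2: (1-0.704)·(-4.23,-2.46) + 0.704·(-4.59,-3.03) = (-4.4834,-2.8613)
  v3: (1-0.704)·(1.52,-3.3) + 0.704·(1.82,-3.75) = (1.7312,-3.6168)
Shoelace sum Σ(x_i·y_{i+1} − x_{i+1}·y_i):
  i=1: 2.4680·-2.8613 − -4.4834·2.4678 = +4.0028 (running +4.0028)
  i=2: -4.4834·-3.6168 − 1.7312·-2.8613 = +21.1692 (running +25.1719)
  i=3: 1.7312·2.4678 − 2.4680·-3.6168 = +13.1986 (running +38.3705)
Area = |Σ|/2 = |38.3705|/2 = 19.1853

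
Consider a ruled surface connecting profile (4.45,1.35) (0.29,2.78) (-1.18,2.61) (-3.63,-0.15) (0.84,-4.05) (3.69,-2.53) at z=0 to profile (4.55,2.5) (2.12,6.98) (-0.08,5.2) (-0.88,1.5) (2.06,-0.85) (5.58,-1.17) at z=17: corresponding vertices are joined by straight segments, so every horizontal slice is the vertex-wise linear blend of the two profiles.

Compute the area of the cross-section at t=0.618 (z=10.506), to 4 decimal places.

Cross-section at t=0.618: each vertex is (1-t)·p0[i] + t·p1[i].
  v1: (1-0.618)·(4.45,1.35) + 0.618·(4.55,2.5) = (4.5118,2.0607)
  v2: (1-0.618)·(0.29,2.78) + 0.618·(2.12,6.98) = (1.4209,5.3756)
  v3: (1-0.618)·(-1.18,2.61) + 0.618·(-0.08,5.2) = (-0.5002,4.2106)
  v4: (1-0.618)·(-3.63,-0.15) + 0.618·(-0.88,1.5) = (-1.9305,0.8697)
  v5: (1-0.618)·(0.84,-4.05) + 0.618·(2.06,-0.85) = (1.5940,-2.0724)
  v6: (1-0.618)·(3.69,-2.53) + 0.618·(5.58,-1.17) = (4.8580,-1.6895)
Shoelace sum Σ(x_i·y_{i+1} − x_{i+1}·y_i):
  i=1: 4.5118·5.3756 − 1.4209·2.0607 = +21.3255 (running +21.3255)
  i=2: 1.4209·4.2106 − -0.5002·5.3756 = +8.6719 (running +29.9974)
  i=3: -0.5002·0.8697 − -1.9305·4.2106 = +7.6936 (running +37.6910)
  i=4: -1.9305·-2.0724 − 1.5940·0.8697 = +2.6145 (running +40.3055)
  i=5: 1.5940·-1.6895 − 4.8580·-2.0724 = +7.3747 (running +47.6802)
  i=6: 4.8580·2.0607 − 4.5118·-1.6895 = +17.6337 (running +65.3139)
Area = |Σ|/2 = |65.3139|/2 = 32.6570

Area at t=0.618: 32.6570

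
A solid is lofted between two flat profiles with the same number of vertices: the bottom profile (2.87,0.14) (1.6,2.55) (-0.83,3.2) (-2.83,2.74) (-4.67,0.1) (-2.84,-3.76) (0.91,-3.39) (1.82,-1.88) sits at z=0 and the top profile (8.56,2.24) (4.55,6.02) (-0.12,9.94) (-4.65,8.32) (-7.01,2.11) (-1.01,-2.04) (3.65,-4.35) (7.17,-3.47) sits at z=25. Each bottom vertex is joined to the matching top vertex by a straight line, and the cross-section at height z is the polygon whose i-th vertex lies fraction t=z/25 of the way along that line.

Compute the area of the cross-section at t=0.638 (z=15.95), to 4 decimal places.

Cross-section at t=0.638: each vertex is (1-t)·p0[i] + t·p1[i].
  v1: (1-0.638)·(2.87,0.14) + 0.638·(8.56,2.24) = (6.5002,1.4798)
  v2: (1-0.638)·(1.6,2.55) + 0.638·(4.55,6.02) = (3.4821,4.7639)
  v3: (1-0.638)·(-0.83,3.2) + 0.638·(-0.12,9.94) = (-0.3770,7.5001)
  v4: (1-0.638)·(-2.83,2.74) + 0.638·(-4.65,8.32) = (-3.9912,6.3000)
  v5: (1-0.638)·(-4.67,0.1) + 0.638·(-7.01,2.11) = (-6.1629,1.3824)
  v6: (1-0.638)·(-2.84,-3.76) + 0.638·(-1.01,-2.04) = (-1.6725,-2.6626)
  v7: (1-0.638)·(0.91,-3.39) + 0.638·(3.65,-4.35) = (2.6581,-4.0025)
  v8: (1-0.638)·(1.82,-1.88) + 0.638·(7.17,-3.47) = (5.2333,-2.8944)
Shoelace sum Σ(x_i·y_{i+1} − x_{i+1}·y_i):
  i=1: 6.5002·4.7639 − 3.4821·1.4798 = +25.8133 (running +25.8133)
  i=2: 3.4821·7.5001 − -0.3770·4.7639 = +27.9122 (running +53.7256)
  i=3: -0.3770·6.3000 − -3.9912·7.5001 = +27.5589 (running +81.2845)
  i=4: -3.9912·1.3824 − -6.1629·6.3000 = +33.3093 (running +114.5938)
  i=5: -6.1629·-2.6626 − -1.6725·1.3824 = +18.7216 (running +133.3155)
  i=6: -1.6725·-4.0025 − 2.6581·-2.6626 = +13.7716 (running +147.0871)
  i=7: 2.6581·-2.8944 − 5.2333·-4.0025 = +13.2525 (running +160.3395)
  i=8: 5.2333·1.4798 − 6.5002·-2.8944 = +26.5586 (running +186.8981)
Area = |Σ|/2 = |186.8981|/2 = 93.4491

Area at t=0.638: 93.4491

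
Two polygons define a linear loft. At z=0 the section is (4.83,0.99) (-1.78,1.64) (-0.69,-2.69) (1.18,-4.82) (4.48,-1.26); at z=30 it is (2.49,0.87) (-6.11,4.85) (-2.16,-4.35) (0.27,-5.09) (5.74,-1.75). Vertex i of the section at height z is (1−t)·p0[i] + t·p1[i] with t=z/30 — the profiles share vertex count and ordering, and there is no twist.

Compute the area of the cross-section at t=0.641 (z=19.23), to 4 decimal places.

Cross-section at t=0.641: each vertex is (1-t)·p0[i] + t·p1[i].
  v1: (1-0.641)·(4.83,0.99) + 0.641·(2.49,0.87) = (3.3301,0.9131)
  v2: (1-0.641)·(-1.78,1.64) + 0.641·(-6.11,4.85) = (-4.5555,3.6976)
  v3: (1-0.641)·(-0.69,-2.69) + 0.641·(-2.16,-4.35) = (-1.6323,-3.7541)
  v4: (1-0.641)·(1.18,-4.82) + 0.641·(0.27,-5.09) = (0.5967,-4.9931)
  v5: (1-0.641)·(4.48,-1.26) + 0.641·(5.74,-1.75) = (5.2877,-1.5741)
Shoelace sum Σ(x_i·y_{i+1} − x_{i+1}·y_i):
  i=1: 3.3301·3.6976 − -4.5555·0.9131 = +16.4728 (running +16.4728)
  i=2: -4.5555·-3.7541 − -1.6323·3.6976 = +23.1372 (running +39.6101)
  i=3: -1.6323·-4.9931 − 0.5967·-3.7541 = +10.3900 (running +50.0001)
  i=4: 0.5967·-1.5741 − 5.2877·-4.9931 = +25.4624 (running +75.4625)
  i=5: 5.2877·0.9131 − 3.3301·-1.5741 = +10.0699 (running +85.5324)
Area = |Σ|/2 = |85.5324|/2 = 42.7662

Area at t=0.641: 42.7662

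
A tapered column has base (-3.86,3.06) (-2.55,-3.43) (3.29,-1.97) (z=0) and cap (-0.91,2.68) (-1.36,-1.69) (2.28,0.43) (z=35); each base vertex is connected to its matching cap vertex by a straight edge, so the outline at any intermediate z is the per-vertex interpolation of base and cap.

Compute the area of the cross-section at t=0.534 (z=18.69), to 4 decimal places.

Cross-section at t=0.534: each vertex is (1-t)·p0[i] + t·p1[i].
  v1: (1-0.534)·(-3.86,3.06) + 0.534·(-0.91,2.68) = (-2.2847,2.8571)
  v2: (1-0.534)·(-2.55,-3.43) + 0.534·(-1.36,-1.69) = (-1.9145,-2.5008)
  v3: (1-0.534)·(3.29,-1.97) + 0.534·(2.28,0.43) = (2.7507,-0.6884)
Shoelace sum Σ(x_i·y_{i+1} − x_{i+1}·y_i):
  i=1: -2.2847·-2.5008 − -1.9145·2.8571 = +11.1837 (running +11.1837)
  i=2: -1.9145·-0.6884 − 2.7507·-2.5008 = +8.1969 (running +19.3806)
  i=3: 2.7507·2.8571 − -2.2847·-0.6884 = +6.2861 (running +25.6667)
Area = |Σ|/2 = |25.6667|/2 = 12.8333

Area at t=0.534: 12.8333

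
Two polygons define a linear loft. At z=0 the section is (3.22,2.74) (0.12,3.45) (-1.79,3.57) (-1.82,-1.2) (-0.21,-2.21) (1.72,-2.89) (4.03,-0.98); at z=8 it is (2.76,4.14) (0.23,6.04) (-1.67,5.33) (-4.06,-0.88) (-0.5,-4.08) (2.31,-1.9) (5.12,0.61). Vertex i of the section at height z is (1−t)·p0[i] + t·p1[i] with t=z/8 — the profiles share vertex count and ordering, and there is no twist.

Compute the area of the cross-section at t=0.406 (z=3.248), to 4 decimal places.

Cross-section at t=0.406: each vertex is (1-t)·p0[i] + t·p1[i].
  v1: (1-0.406)·(3.22,2.74) + 0.406·(2.76,4.14) = (3.0332,3.3084)
  v2: (1-0.406)·(0.12,3.45) + 0.406·(0.23,6.04) = (0.1647,4.5015)
  v3: (1-0.406)·(-1.79,3.57) + 0.406·(-1.67,5.33) = (-1.7413,4.2846)
  v4: (1-0.406)·(-1.82,-1.2) + 0.406·(-4.06,-0.88) = (-2.7294,-1.0701)
  v5: (1-0.406)·(-0.21,-2.21) + 0.406·(-0.5,-4.08) = (-0.3277,-2.9692)
  v6: (1-0.406)·(1.72,-2.89) + 0.406·(2.31,-1.9) = (1.9595,-2.4881)
  v7: (1-0.406)·(4.03,-0.98) + 0.406·(5.12,0.61) = (4.4725,-0.3345)
Shoelace sum Σ(x_i·y_{i+1} − x_{i+1}·y_i):
  i=1: 3.0332·4.5015 − 0.1647·3.3084 = +13.1095 (running +13.1095)
  i=2: 0.1647·4.2846 − -1.7413·4.5015 = +8.5439 (running +21.6534)
  i=3: -1.7413·-1.0701 − -2.7294·4.2846 = +13.5578 (running +35.2112)
  i=4: -2.7294·-2.9692 − -0.3277·-1.0701 = +7.7536 (running +42.9648)
  i=5: -0.3277·-2.4881 − 1.9595·-2.9692 = +6.6337 (running +49.5985)
  i=6: 1.9595·-0.3345 − 4.4725·-2.4881 = +10.4726 (running +60.0711)
  i=7: 4.4725·3.3084 − 3.0332·-0.3345 = +15.8114 (running +75.8825)
Area = |Σ|/2 = |75.8825|/2 = 37.9413

Area at t=0.406: 37.9413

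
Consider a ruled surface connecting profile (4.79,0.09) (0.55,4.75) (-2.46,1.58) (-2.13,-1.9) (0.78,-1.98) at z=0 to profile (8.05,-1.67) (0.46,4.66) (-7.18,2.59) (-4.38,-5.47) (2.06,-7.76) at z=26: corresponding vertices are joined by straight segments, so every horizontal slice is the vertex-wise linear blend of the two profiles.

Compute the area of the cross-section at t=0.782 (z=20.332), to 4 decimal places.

Cross-section at t=0.782: each vertex is (1-t)·p0[i] + t·p1[i].
  v1: (1-0.782)·(4.79,0.09) + 0.782·(8.05,-1.67) = (7.3393,-1.2863)
  v2: (1-0.782)·(0.55,4.75) + 0.782·(0.46,4.66) = (0.4796,4.6796)
  v3: (1-0.782)·(-2.46,1.58) + 0.782·(-7.18,2.59) = (-6.1510,2.3698)
  v4: (1-0.782)·(-2.13,-1.9) + 0.782·(-4.38,-5.47) = (-3.8895,-4.6917)
  v5: (1-0.782)·(0.78,-1.98) + 0.782·(2.06,-7.76) = (1.7810,-6.5000)
Shoelace sum Σ(x_i·y_{i+1} − x_{i+1}·y_i):
  i=1: 7.3393·4.6796 − 0.4796·-1.2863 = +34.9622 (running +34.9622)
  i=2: 0.4796·2.3698 − -6.1510·4.6796 = +29.9211 (running +64.8833)
  i=3: -6.1510·-4.6917 − -3.8895·2.3698 = +38.0765 (running +102.9598)
  i=4: -3.8895·-6.5000 − 1.7810·-4.6917 = +33.6374 (running +136.5972)
  i=5: 1.7810·-1.2863 − 7.3393·-6.5000 = +45.4144 (running +182.0116)
Area = |Σ|/2 = |182.0116|/2 = 91.0058

Area at t=0.782: 91.0058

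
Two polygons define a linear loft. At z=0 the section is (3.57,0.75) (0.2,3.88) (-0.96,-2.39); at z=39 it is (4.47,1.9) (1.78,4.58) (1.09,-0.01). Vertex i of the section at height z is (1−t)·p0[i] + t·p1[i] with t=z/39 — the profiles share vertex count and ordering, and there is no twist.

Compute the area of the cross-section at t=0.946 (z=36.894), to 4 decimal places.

Area at t=0.946: 7.3488

Cross-section at t=0.946: each vertex is (1-t)·p0[i] + t·p1[i].
  v1: (1-0.946)·(3.57,0.75) + 0.946·(4.47,1.9) = (4.4214,1.8379)
  v2: (1-0.946)·(0.2,3.88) + 0.946·(1.78,4.58) = (1.6947,4.5422)
  v3: (1-0.946)·(-0.96,-2.39) + 0.946·(1.09,-0.01) = (0.9793,-0.1385)
Shoelace sum Σ(x_i·y_{i+1} − x_{i+1}·y_i):
  i=1: 4.4214·4.5422 − 1.6947·1.8379 = +16.9682 (running +16.9682)
  i=2: 1.6947·-0.1385 − 0.9793·4.5422 = -4.6829 (running +12.2853)
  i=3: 0.9793·1.8379 − 4.4214·-0.1385 = +2.4123 (running +14.6976)
Area = |Σ|/2 = |14.6976|/2 = 7.3488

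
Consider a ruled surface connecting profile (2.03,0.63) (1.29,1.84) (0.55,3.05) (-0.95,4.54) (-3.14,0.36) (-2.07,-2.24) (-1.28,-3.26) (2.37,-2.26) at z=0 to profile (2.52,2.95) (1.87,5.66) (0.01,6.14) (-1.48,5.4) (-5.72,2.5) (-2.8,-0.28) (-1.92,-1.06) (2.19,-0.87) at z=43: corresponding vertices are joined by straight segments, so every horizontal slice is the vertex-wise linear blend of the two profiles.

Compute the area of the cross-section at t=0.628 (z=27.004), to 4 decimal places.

Cross-section at t=0.628: each vertex is (1-t)·p0[i] + t·p1[i].
  v1: (1-0.628)·(2.03,0.63) + 0.628·(2.52,2.95) = (2.3377,2.0870)
  v2: (1-0.628)·(1.29,1.84) + 0.628·(1.87,5.66) = (1.6542,4.2390)
  v3: (1-0.628)·(0.55,3.05) + 0.628·(0.01,6.14) = (0.2109,4.9905)
  v4: (1-0.628)·(-0.95,4.54) + 0.628·(-1.48,5.4) = (-1.2828,5.0801)
  v5: (1-0.628)·(-3.14,0.36) + 0.628·(-5.72,2.5) = (-4.7602,1.7039)
  v6: (1-0.628)·(-2.07,-2.24) + 0.628·(-2.8,-0.28) = (-2.5284,-1.0091)
  v7: (1-0.628)·(-1.28,-3.26) + 0.628·(-1.92,-1.06) = (-1.6819,-1.8784)
  v8: (1-0.628)·(2.37,-2.26) + 0.628·(2.19,-0.87) = (2.2570,-1.3871)
Shoelace sum Σ(x_i·y_{i+1} − x_{i+1}·y_i):
  i=1: 2.3377·4.2390 − 1.6542·2.0870 = +6.4572 (running +6.4572)
  i=2: 1.6542·4.9905 − 0.2109·4.2390 = +7.3616 (running +13.8188)
  i=3: 0.2109·5.0801 − -1.2828·4.9905 = +7.4733 (running +21.2921)
  i=4: -1.2828·1.7039 − -4.7602·5.0801 = +21.9965 (running +43.2886)
  i=5: -4.7602·-1.0091 − -2.5284·1.7039 = +9.1119 (running +52.4006)
  i=6: -2.5284·-1.8784 − -1.6819·-1.0091 = +3.0522 (running +55.4527)
  i=7: -1.6819·-1.3871 − 2.2570·-1.8784 = +6.5724 (running +62.0252)
  i=8: 2.2570·2.0870 − 2.3377·-1.3871 = +7.9528 (running +69.9779)
Area = |Σ|/2 = |69.9779|/2 = 34.9890

Area at t=0.628: 34.9890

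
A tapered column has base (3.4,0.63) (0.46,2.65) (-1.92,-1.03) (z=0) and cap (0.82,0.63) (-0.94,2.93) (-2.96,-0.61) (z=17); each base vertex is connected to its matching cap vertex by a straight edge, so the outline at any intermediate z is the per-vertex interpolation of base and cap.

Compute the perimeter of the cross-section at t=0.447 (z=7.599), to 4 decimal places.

Perimeter at t=0.447: 12.3321

Cross-section at t=0.447: each vertex is (1-t)·p0[i] + t·p1[i].
  v1: (1-0.447)·(3.4,0.63) + 0.447·(0.82,0.63) = (2.2467,0.6300)
  v2: (1-0.447)·(0.46,2.65) + 0.447·(-0.94,2.93) = (-0.1658,2.7752)
  v3: (1-0.447)·(-1.92,-1.03) + 0.447·(-2.96,-0.61) = (-2.3849,-0.8423)
Perimeter = Σ |v_{i+1} − v_i|:
  edge 1→2: √(-2.4125² + 2.1452²) = 3.2283 (running 3.2283)
  edge 2→3: √(-2.2191² + -3.6174²) = 4.2438 (running 7.4721)
  edge 3→1: √(4.6316² + 1.4723²) = 4.8600 (running 12.3321)
Perimeter = 12.3321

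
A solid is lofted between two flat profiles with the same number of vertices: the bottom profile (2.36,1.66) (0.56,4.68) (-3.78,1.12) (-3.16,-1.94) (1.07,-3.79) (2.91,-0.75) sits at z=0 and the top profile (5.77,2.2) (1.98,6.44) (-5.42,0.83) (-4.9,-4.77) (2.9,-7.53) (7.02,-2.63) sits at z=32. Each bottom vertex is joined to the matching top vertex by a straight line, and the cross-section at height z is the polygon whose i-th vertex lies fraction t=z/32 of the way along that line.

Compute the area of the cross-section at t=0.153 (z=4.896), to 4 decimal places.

Cross-section at t=0.153: each vertex is (1-t)·p0[i] + t·p1[i].
  v1: (1-0.153)·(2.36,1.66) + 0.153·(5.77,2.2) = (2.8817,1.7426)
  v2: (1-0.153)·(0.56,4.68) + 0.153·(1.98,6.44) = (0.7773,4.9493)
  v3: (1-0.153)·(-3.78,1.12) + 0.153·(-5.42,0.83) = (-4.0309,1.0756)
  v4: (1-0.153)·(-3.16,-1.94) + 0.153·(-4.9,-4.77) = (-3.4262,-2.3730)
  v5: (1-0.153)·(1.07,-3.79) + 0.153·(2.9,-7.53) = (1.3500,-4.3622)
  v6: (1-0.153)·(2.91,-0.75) + 0.153·(7.02,-2.63) = (3.5388,-1.0376)
Shoelace sum Σ(x_i·y_{i+1} − x_{i+1}·y_i):
  i=1: 2.8817·4.9493 − 0.7773·1.7426 = +12.9080 (running +12.9080)
  i=2: 0.7773·1.0756 − -4.0309·4.9493 = +20.7862 (running +33.6942)
  i=3: -4.0309·-2.3730 − -3.4262·1.0756 = +13.2507 (running +46.9449)
  i=4: -3.4262·-4.3622 − 1.3500·-2.3730 = +18.1494 (running +65.0943)
  i=5: 1.3500·-1.0376 − 3.5388·-4.3622 = +14.0364 (running +79.1307)
  i=6: 3.5388·1.7426 − 2.8817·-1.0376 = +9.1570 (running +88.2877)
Area = |Σ|/2 = |88.2877|/2 = 44.1439

Area at t=0.153: 44.1439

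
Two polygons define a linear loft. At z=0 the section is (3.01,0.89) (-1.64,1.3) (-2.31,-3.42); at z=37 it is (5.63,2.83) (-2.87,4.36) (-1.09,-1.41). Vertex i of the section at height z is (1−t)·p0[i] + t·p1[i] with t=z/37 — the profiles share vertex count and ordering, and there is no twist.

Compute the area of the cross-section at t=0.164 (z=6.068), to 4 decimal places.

Area at t=0.164: 12.9984

Cross-section at t=0.164: each vertex is (1-t)·p0[i] + t·p1[i].
  v1: (1-0.164)·(3.01,0.89) + 0.164·(5.63,2.83) = (3.4397,1.2082)
  v2: (1-0.164)·(-1.64,1.3) + 0.164·(-2.87,4.36) = (-1.8417,1.8018)
  v3: (1-0.164)·(-2.31,-3.42) + 0.164·(-1.09,-1.41) = (-2.1099,-3.0904)
Shoelace sum Σ(x_i·y_{i+1} − x_{i+1}·y_i):
  i=1: 3.4397·1.8018 − -1.8417·1.2082 = +8.4228 (running +8.4228)
  i=2: -1.8417·-3.0904 − -2.1099·1.8018 = +9.4933 (running +17.9162)
  i=3: -2.1099·1.2082 − 3.4397·-3.0904 = +8.0807 (running +25.9969)
Area = |Σ|/2 = |25.9969|/2 = 12.9984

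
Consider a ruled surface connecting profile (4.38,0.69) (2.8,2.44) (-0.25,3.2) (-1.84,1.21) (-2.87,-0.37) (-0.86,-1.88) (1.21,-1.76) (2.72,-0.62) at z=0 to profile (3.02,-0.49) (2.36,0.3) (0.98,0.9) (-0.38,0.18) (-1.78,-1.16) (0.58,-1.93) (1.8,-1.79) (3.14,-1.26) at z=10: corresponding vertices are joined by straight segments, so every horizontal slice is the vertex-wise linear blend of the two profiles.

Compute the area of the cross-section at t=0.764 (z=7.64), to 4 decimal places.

Cross-section at t=0.764: each vertex is (1-t)·p0[i] + t·p1[i].
  v1: (1-0.764)·(4.38,0.69) + 0.764·(3.02,-0.49) = (3.3410,-0.2115)
  v2: (1-0.764)·(2.8,2.44) + 0.764·(2.36,0.3) = (2.4638,0.8050)
  v3: (1-0.764)·(-0.25,3.2) + 0.764·(0.98,0.9) = (0.6897,1.4428)
  v4: (1-0.764)·(-1.84,1.21) + 0.764·(-0.38,0.18) = (-0.7246,0.4231)
  v5: (1-0.764)·(-2.87,-0.37) + 0.764·(-1.78,-1.16) = (-2.0372,-0.9736)
  v6: (1-0.764)·(-0.86,-1.88) + 0.764·(0.58,-1.93) = (0.2402,-1.9182)
  v7: (1-0.764)·(1.21,-1.76) + 0.764·(1.8,-1.79) = (1.6608,-1.7829)
  v8: (1-0.764)·(2.72,-0.62) + 0.764·(3.14,-1.26) = (3.0409,-1.1090)
Shoelace sum Σ(x_i·y_{i+1} − x_{i+1}·y_i):
  i=1: 3.3410·0.8050 − 2.4638·-0.2115 = +3.2108 (running +3.2108)
  i=2: 2.4638·1.4428 − 0.6897·0.8050 = +2.9996 (running +6.2103)
  i=3: 0.6897·0.4231 − -0.7246·1.4428 = +1.3372 (running +7.5475)
  i=4: -0.7246·-0.9736 − -2.0372·0.4231 = +1.5673 (running +9.1149)
  i=5: -2.0372·-1.9182 − 0.2402·-0.9736 = +4.1416 (running +13.2565)
  i=6: 0.2402·-1.7829 − 1.6608·-1.9182 = +2.7575 (running +16.0140)
  i=7: 1.6608·-1.1090 − 3.0409·-1.7829 = +3.5799 (running +19.5939)
  i=8: 3.0409·-0.2115 − 3.3410·-1.1090 = +3.0618 (running +22.6557)
Area = |Σ|/2 = |22.6557|/2 = 11.3278

Area at t=0.764: 11.3278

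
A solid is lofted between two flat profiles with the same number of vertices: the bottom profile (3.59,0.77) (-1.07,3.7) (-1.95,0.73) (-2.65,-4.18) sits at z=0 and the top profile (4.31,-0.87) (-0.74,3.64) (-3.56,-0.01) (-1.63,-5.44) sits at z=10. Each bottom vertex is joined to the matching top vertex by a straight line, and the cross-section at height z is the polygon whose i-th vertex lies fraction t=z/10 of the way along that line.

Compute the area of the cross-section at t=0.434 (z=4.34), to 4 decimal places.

Area at t=0.434: 27.7422

Cross-section at t=0.434: each vertex is (1-t)·p0[i] + t·p1[i].
  v1: (1-0.434)·(3.59,0.77) + 0.434·(4.31,-0.87) = (3.9025,0.0582)
  v2: (1-0.434)·(-1.07,3.7) + 0.434·(-0.74,3.64) = (-0.9268,3.6740)
  v3: (1-0.434)·(-1.95,0.73) + 0.434·(-3.56,-0.01) = (-2.6487,0.4088)
  v4: (1-0.434)·(-2.65,-4.18) + 0.434·(-1.63,-5.44) = (-2.2073,-4.7268)
Shoelace sum Σ(x_i·y_{i+1} − x_{i+1}·y_i):
  i=1: 3.9025·3.6740 − -0.9268·0.0582 = +14.3915 (running +14.3915)
  i=2: -0.9268·0.4088 − -2.6487·3.6740 = +9.3525 (running +23.7440)
  i=3: -2.6487·-4.7268 − -2.2073·0.4088 = +13.4226 (running +37.1666)
  i=4: -2.2073·0.0582 − 3.9025·-4.7268 = +18.3178 (running +55.4844)
Area = |Σ|/2 = |55.4844|/2 = 27.7422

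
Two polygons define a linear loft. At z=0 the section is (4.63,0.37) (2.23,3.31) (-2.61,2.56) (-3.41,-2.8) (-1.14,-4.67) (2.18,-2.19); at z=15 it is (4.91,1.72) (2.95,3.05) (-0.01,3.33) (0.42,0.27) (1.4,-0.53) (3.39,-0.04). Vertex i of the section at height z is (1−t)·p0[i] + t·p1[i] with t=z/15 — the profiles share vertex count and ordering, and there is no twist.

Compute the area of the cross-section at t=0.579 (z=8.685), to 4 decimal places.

Cross-section at t=0.579: each vertex is (1-t)·p0[i] + t·p1[i].
  v1: (1-0.579)·(4.63,0.37) + 0.579·(4.91,1.72) = (4.7921,1.1516)
  v2: (1-0.579)·(2.23,3.31) + 0.579·(2.95,3.05) = (2.6469,3.1595)
  v3: (1-0.579)·(-2.61,2.56) + 0.579·(-0.01,3.33) = (-1.1046,3.0058)
  v4: (1-0.579)·(-3.41,-2.8) + 0.579·(0.42,0.27) = (-1.1924,-1.0225)
  v5: (1-0.579)·(-1.14,-4.67) + 0.579·(1.4,-0.53) = (0.3307,-2.2729)
  v6: (1-0.579)·(2.18,-2.19) + 0.579·(3.39,-0.04) = (2.8806,-0.9452)
Shoelace sum Σ(x_i·y_{i+1} − x_{i+1}·y_i):
  i=1: 4.7921·3.1595 − 2.6469·1.1516 = +12.0922 (running +12.0922)
  i=2: 2.6469·3.0058 − -1.1046·3.1595 = +11.4460 (running +23.5382)
  i=3: -1.1046·-1.0225 − -1.1924·3.0058 = +4.7137 (running +28.2519)
  i=4: -1.1924·-2.2729 − 0.3307·-1.0225 = +3.0484 (running +31.3003)
  i=5: 0.3307·-0.9452 − 2.8806·-2.2729 = +6.2349 (running +37.5352)
  i=6: 2.8806·1.1516 − 4.7921·-0.9452 = +7.8467 (running +45.3819)
Area = |Σ|/2 = |45.3819|/2 = 22.6910

Area at t=0.579: 22.6910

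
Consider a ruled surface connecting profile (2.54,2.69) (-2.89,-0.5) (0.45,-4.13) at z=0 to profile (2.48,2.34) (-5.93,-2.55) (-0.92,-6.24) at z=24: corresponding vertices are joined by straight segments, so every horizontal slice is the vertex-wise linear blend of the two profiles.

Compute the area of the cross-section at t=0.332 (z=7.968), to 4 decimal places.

Cross-section at t=0.332: each vertex is (1-t)·p0[i] + t·p1[i].
  v1: (1-0.332)·(2.54,2.69) + 0.332·(2.48,2.34) = (2.5201,2.5738)
  v2: (1-0.332)·(-2.89,-0.5) + 0.332·(-5.93,-2.55) = (-3.8993,-1.1806)
  v3: (1-0.332)·(0.45,-4.13) + 0.332·(-0.92,-6.24) = (-0.0048,-4.8305)
Shoelace sum Σ(x_i·y_{i+1} − x_{i+1}·y_i):
  i=1: 2.5201·-1.1806 − -3.8993·2.5738 = +7.0608 (running +7.0608)
  i=2: -3.8993·-4.8305 − -0.0048·-1.1806 = +18.8298 (running +25.8906)
  i=3: -0.0048·2.5738 − 2.5201·-4.8305 = +12.1608 (running +38.0514)
Area = |Σ|/2 = |38.0514|/2 = 19.0257

Area at t=0.332: 19.0257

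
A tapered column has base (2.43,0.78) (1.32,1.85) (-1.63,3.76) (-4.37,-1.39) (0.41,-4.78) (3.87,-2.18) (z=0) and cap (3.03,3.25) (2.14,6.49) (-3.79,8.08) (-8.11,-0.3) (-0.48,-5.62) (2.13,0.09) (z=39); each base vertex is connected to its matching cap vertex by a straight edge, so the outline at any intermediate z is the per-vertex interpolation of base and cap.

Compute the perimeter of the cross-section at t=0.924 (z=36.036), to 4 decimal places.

Perimeter at t=0.924: 36.6471

Cross-section at t=0.924: each vertex is (1-t)·p0[i] + t·p1[i].
  v1: (1-0.924)·(2.43,0.78) + 0.924·(3.03,3.25) = (2.9844,3.0623)
  v2: (1-0.924)·(1.32,1.85) + 0.924·(2.14,6.49) = (2.0777,6.1374)
  v3: (1-0.924)·(-1.63,3.76) + 0.924·(-3.79,8.08) = (-3.6258,7.7517)
  v4: (1-0.924)·(-4.37,-1.39) + 0.924·(-8.11,-0.3) = (-7.8258,-0.3828)
  v5: (1-0.924)·(0.41,-4.78) + 0.924·(-0.48,-5.62) = (-0.4124,-5.5562)
  v6: (1-0.924)·(3.87,-2.18) + 0.924·(2.13,0.09) = (2.2622,-0.0825)
Perimeter = Σ |v_{i+1} − v_i|:
  edge 1→2: √(-0.9067² + 3.0751²) = 3.2060 (running 3.2060)
  edge 2→3: √(-5.7035² + 1.6143²) = 5.9276 (running 9.1335)
  edge 3→4: √(-4.1999² + -8.1345²) = 9.1548 (running 18.2883)
  edge 4→5: √(7.4134² + -5.1733²) = 9.0400 (running 27.3283)
  edge 5→6: √(2.6746² + 5.4736²) = 6.0921 (running 33.4205)
  edge 6→1: √(0.7222² + 3.1448²) = 3.2267 (running 36.6471)
Perimeter = 36.6471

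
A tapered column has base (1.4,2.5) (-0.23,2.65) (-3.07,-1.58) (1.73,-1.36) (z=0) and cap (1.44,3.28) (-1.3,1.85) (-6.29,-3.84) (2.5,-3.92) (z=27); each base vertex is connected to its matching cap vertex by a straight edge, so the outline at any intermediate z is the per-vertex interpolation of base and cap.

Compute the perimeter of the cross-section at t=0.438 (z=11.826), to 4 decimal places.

Perimeter at t=0.438: 20.2606

Cross-section at t=0.438: each vertex is (1-t)·p0[i] + t·p1[i].
  v1: (1-0.438)·(1.4,2.5) + 0.438·(1.44,3.28) = (1.4175,2.8416)
  v2: (1-0.438)·(-0.23,2.65) + 0.438·(-1.3,1.85) = (-0.6987,2.2996)
  v3: (1-0.438)·(-3.07,-1.58) + 0.438·(-6.29,-3.84) = (-4.4804,-2.5699)
  v4: (1-0.438)·(1.73,-1.36) + 0.438·(2.5,-3.92) = (2.0673,-2.4813)
Perimeter = Σ |v_{i+1} − v_i|:
  edge 1→2: √(-2.1162² + -0.5420²) = 2.1845 (running 2.1845)
  edge 2→3: √(-3.7817² + -4.8695²) = 6.1655 (running 8.3500)
  edge 3→4: √(6.5476² + 0.0886²) = 6.5482 (running 14.8982)
  edge 4→1: √(-0.6497² + 5.3229²) = 5.3624 (running 20.2606)
Perimeter = 20.2606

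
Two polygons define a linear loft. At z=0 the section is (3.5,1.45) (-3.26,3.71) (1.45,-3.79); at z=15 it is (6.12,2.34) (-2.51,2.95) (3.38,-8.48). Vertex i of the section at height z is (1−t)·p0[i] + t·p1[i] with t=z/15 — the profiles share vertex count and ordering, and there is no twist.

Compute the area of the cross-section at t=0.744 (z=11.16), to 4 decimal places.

Area at t=0.744: 39.5997

Cross-section at t=0.744: each vertex is (1-t)·p0[i] + t·p1[i].
  v1: (1-0.744)·(3.5,1.45) + 0.744·(6.12,2.34) = (5.4493,2.1122)
  v2: (1-0.744)·(-3.26,3.71) + 0.744·(-2.51,2.95) = (-2.7020,3.1446)
  v3: (1-0.744)·(1.45,-3.79) + 0.744·(3.38,-8.48) = (2.8859,-7.2794)
Shoelace sum Σ(x_i·y_{i+1} − x_{i+1}·y_i):
  i=1: 5.4493·3.1446 − -2.7020·2.1122 = +22.8426 (running +22.8426)
  i=2: -2.7020·-7.2794 − 2.8859·3.1446 = +10.5939 (running +33.4365)
  i=3: 2.8859·2.1122 − 5.4493·-7.2794 = +45.7628 (running +79.1993)
Area = |Σ|/2 = |79.1993|/2 = 39.5997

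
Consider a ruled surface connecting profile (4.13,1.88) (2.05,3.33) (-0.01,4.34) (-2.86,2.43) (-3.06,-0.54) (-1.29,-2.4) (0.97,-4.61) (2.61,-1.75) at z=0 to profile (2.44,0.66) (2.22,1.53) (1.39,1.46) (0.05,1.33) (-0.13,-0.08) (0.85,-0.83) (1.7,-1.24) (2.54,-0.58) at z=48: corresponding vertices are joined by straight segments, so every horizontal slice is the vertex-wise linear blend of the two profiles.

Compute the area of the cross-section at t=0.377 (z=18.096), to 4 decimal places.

Area at t=0.377: 22.7978

Cross-section at t=0.377: each vertex is (1-t)·p0[i] + t·p1[i].
  v1: (1-0.377)·(4.13,1.88) + 0.377·(2.44,0.66) = (3.4929,1.4201)
  v2: (1-0.377)·(2.05,3.33) + 0.377·(2.22,1.53) = (2.1141,2.6514)
  v3: (1-0.377)·(-0.01,4.34) + 0.377·(1.39,1.46) = (0.5178,3.2542)
  v4: (1-0.377)·(-2.86,2.43) + 0.377·(0.05,1.33) = (-1.7629,2.0153)
  v5: (1-0.377)·(-3.06,-0.54) + 0.377·(-0.13,-0.08) = (-1.9554,-0.3666)
  v6: (1-0.377)·(-1.29,-2.4) + 0.377·(0.85,-0.83) = (-0.4832,-1.8081)
  v7: (1-0.377)·(0.97,-4.61) + 0.377·(1.7,-1.24) = (1.2452,-3.3395)
  v8: (1-0.377)·(2.61,-1.75) + 0.377·(2.54,-0.58) = (2.5836,-1.3089)
Shoelace sum Σ(x_i·y_{i+1} − x_{i+1}·y_i):
  i=1: 3.4929·2.6514 − 2.1141·1.4201 = +6.2589 (running +6.2589)
  i=2: 2.1141·3.2542 − 0.5178·2.6514 = +5.5069 (running +11.7657)
  i=3: 0.5178·2.0153 − -1.7629·3.2542 = +6.7805 (running +18.5462)
  i=4: -1.7629·-0.3666 − -1.9554·2.0153 = +4.5870 (running +23.1332)
  i=5: -1.9554·-1.8081 − -0.4832·-0.3666 = +3.3584 (running +26.4916)
  i=6: -0.4832·-3.3395 − 1.2452·-1.8081 = +3.8652 (running +30.3568)
  i=7: 1.2452·-1.3089 − 2.5836·-3.3395 = +6.9981 (running +37.3549)
  i=8: 2.5836·1.4201 − 3.4929·-1.3089 = +8.2407 (running +45.5957)
Area = |Σ|/2 = |45.5957|/2 = 22.7978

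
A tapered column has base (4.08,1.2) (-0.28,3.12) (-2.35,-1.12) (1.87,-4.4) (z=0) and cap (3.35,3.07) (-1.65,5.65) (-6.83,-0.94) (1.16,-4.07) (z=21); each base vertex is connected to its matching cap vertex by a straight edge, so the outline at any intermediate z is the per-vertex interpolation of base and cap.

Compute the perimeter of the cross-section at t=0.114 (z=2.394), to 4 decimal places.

Perimeter at t=0.114: 21.8434

Cross-section at t=0.114: each vertex is (1-t)·p0[i] + t·p1[i].
  v1: (1-0.114)·(4.08,1.2) + 0.114·(3.35,3.07) = (3.9968,1.4132)
  v2: (1-0.114)·(-0.28,3.12) + 0.114·(-1.65,5.65) = (-0.4362,3.4084)
  v3: (1-0.114)·(-2.35,-1.12) + 0.114·(-6.83,-0.94) = (-2.8607,-1.0995)
  v4: (1-0.114)·(1.87,-4.4) + 0.114·(1.16,-4.07) = (1.7891,-4.3624)
Perimeter = Σ |v_{i+1} − v_i|:
  edge 1→2: √(-4.4330² + 1.9952²) = 4.8613 (running 4.8613)
  edge 2→3: √(-2.4245² + -4.5079²) = 5.1186 (running 9.9798)
  edge 3→4: √(4.6498² + -3.2629²) = 5.6804 (running 15.6602)
  edge 4→1: √(2.2077² + 5.7756²) = 6.1831 (running 21.8434)
Perimeter = 21.8434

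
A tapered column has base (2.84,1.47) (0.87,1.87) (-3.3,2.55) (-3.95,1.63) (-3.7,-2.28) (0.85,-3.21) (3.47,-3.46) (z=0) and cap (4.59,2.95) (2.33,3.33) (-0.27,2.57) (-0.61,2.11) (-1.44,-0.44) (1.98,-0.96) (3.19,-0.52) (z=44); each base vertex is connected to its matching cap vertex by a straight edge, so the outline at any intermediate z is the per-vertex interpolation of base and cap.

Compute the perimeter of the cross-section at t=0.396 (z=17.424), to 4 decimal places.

Cross-section at t=0.396: each vertex is (1-t)·p0[i] + t·p1[i].
  v1: (1-0.396)·(2.84,1.47) + 0.396·(4.59,2.95) = (3.5330,2.0561)
  v2: (1-0.396)·(0.87,1.87) + 0.396·(2.33,3.33) = (1.4482,2.4482)
  v3: (1-0.396)·(-3.3,2.55) + 0.396·(-0.27,2.57) = (-2.1001,2.5579)
  v4: (1-0.396)·(-3.95,1.63) + 0.396·(-0.61,2.11) = (-2.6274,1.8201)
  v5: (1-0.396)·(-3.7,-2.28) + 0.396·(-1.44,-0.44) = (-2.8050,-1.5514)
  v6: (1-0.396)·(0.85,-3.21) + 0.396·(1.98,-0.96) = (1.2975,-2.3190)
  v7: (1-0.396)·(3.47,-3.46) + 0.396·(3.19,-0.52) = (3.3591,-2.2958)
Perimeter = Σ |v_{i+1} − v_i|:
  edge 1→2: √(-2.0848² + 0.3921²) = 2.1214 (running 2.1214)
  edge 2→3: √(-3.5483² + 0.1098²) = 3.5500 (running 5.6714)
  edge 3→4: √(-0.5272² + -0.7378²) = 0.9069 (running 6.5782)
  edge 4→5: √(-0.1777² + -3.3714²) = 3.3761 (running 9.9543)
  edge 5→6: √(4.1025² + -0.7676²) = 4.1737 (running 14.1281)
  edge 6→7: √(2.0616² + 0.0232²) = 2.0618 (running 16.1898)
  edge 7→1: √(0.1739² + 4.3518²) = 4.3553 (running 20.5451)
Perimeter = 20.5451

Perimeter at t=0.396: 20.5451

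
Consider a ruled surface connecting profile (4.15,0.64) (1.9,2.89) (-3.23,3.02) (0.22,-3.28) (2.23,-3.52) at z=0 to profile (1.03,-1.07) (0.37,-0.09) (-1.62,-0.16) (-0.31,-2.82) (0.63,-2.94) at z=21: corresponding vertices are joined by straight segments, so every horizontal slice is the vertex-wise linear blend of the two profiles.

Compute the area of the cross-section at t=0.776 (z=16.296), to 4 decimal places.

Cross-section at t=0.776: each vertex is (1-t)·p0[i] + t·p1[i].
  v1: (1-0.776)·(4.15,0.64) + 0.776·(1.03,-1.07) = (1.7289,-0.6870)
  v2: (1-0.776)·(1.9,2.89) + 0.776·(0.37,-0.09) = (0.7127,0.5775)
  v3: (1-0.776)·(-3.23,3.02) + 0.776·(-1.62,-0.16) = (-1.9806,0.5523)
  v4: (1-0.776)·(0.22,-3.28) + 0.776·(-0.31,-2.82) = (-0.1913,-2.9230)
  v5: (1-0.776)·(2.23,-3.52) + 0.776·(0.63,-2.94) = (0.9884,-3.0699)
Shoelace sum Σ(x_i·y_{i+1} − x_{i+1}·y_i):
  i=1: 1.7289·0.5775 − 0.7127·-0.6870 = +1.4881 (running +1.4881)
  i=2: 0.7127·0.5523 − -1.9806·0.5775 = +1.5375 (running +3.0256)
  i=3: -1.9806·-2.9230 − -0.1913·0.5523 = +5.8951 (running +8.9207)
  i=4: -0.1913·-3.0699 − 0.9884·-2.9230 = +3.4763 (running +12.3971)
  i=5: 0.9884·-0.6870 − 1.7289·-3.0699 = +4.6285 (running +17.0256)
Area = |Σ|/2 = |17.0256|/2 = 8.5128

Area at t=0.776: 8.5128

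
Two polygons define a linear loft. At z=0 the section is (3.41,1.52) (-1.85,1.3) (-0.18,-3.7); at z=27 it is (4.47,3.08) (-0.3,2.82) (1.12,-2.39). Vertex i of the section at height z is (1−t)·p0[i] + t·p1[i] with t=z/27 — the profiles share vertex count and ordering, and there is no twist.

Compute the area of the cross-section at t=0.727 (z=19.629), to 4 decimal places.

Area at t=0.727: 12.8191

Cross-section at t=0.727: each vertex is (1-t)·p0[i] + t·p1[i].
  v1: (1-0.727)·(3.41,1.52) + 0.727·(4.47,3.08) = (4.1806,2.6541)
  v2: (1-0.727)·(-1.85,1.3) + 0.727·(-0.3,2.82) = (-0.7232,2.4050)
  v3: (1-0.727)·(-0.18,-3.7) + 0.727·(1.12,-2.39) = (0.7651,-2.7476)
Shoelace sum Σ(x_i·y_{i+1} − x_{i+1}·y_i):
  i=1: 4.1806·2.4050 − -0.7232·2.6541 = +11.9739 (running +11.9739)
  i=2: -0.7232·-2.7476 − 0.7651·2.4050 = +0.1469 (running +12.1207)
  i=3: 0.7651·2.6541 − 4.1806·-2.7476 = +13.5175 (running +25.6382)
Area = |Σ|/2 = |25.6382|/2 = 12.8191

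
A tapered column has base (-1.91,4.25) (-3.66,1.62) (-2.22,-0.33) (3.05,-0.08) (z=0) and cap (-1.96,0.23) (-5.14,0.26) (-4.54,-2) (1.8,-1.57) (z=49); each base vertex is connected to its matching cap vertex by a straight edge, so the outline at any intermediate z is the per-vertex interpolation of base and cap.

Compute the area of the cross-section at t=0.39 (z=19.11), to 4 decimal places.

Cross-section at t=0.39: each vertex is (1-t)·p0[i] + t·p1[i].
  v1: (1-0.39)·(-1.91,4.25) + 0.39·(-1.96,0.23) = (-1.9295,2.6822)
  v2: (1-0.39)·(-3.66,1.62) + 0.39·(-5.14,0.26) = (-4.2372,1.0896)
  v3: (1-0.39)·(-2.22,-0.33) + 0.39·(-4.54,-2) = (-3.1248,-0.9813)
  v4: (1-0.39)·(3.05,-0.08) + 0.39·(1.8,-1.57) = (2.5625,-0.6611)
Shoelace sum Σ(x_i·y_{i+1} − x_{i+1}·y_i):
  i=1: -1.9295·1.0896 − -4.2372·2.6822 = +9.2626 (running +9.2626)
  i=2: -4.2372·-0.9813 − -3.1248·1.0896 = +7.5627 (running +16.8254)
  i=3: -3.1248·-0.6611 − 2.5625·-0.9813 = +4.5804 (running +21.4058)
  i=4: 2.5625·2.6822 − -1.9295·-0.6611 = +5.5975 (running +27.0033)
Area = |Σ|/2 = |27.0033|/2 = 13.5017

Area at t=0.39: 13.5017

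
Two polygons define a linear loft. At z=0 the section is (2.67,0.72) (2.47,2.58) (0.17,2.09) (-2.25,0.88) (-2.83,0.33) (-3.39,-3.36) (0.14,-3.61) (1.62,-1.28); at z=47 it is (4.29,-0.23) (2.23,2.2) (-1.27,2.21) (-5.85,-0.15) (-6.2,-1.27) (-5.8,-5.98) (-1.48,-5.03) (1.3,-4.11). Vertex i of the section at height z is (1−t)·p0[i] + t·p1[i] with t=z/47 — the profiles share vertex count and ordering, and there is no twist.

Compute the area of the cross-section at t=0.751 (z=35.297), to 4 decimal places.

Area at t=0.751: 48.7747

Cross-section at t=0.751: each vertex is (1-t)·p0[i] + t·p1[i].
  v1: (1-0.751)·(2.67,0.72) + 0.751·(4.29,-0.23) = (3.8866,0.0066)
  v2: (1-0.751)·(2.47,2.58) + 0.751·(2.23,2.2) = (2.2898,2.2946)
  v3: (1-0.751)·(0.17,2.09) + 0.751·(-1.27,2.21) = (-0.9114,2.1801)
  v4: (1-0.751)·(-2.25,0.88) + 0.751·(-5.85,-0.15) = (-4.9536,0.1065)
  v5: (1-0.751)·(-2.83,0.33) + 0.751·(-6.2,-1.27) = (-5.3609,-0.8716)
  v6: (1-0.751)·(-3.39,-3.36) + 0.751·(-5.8,-5.98) = (-5.1999,-5.3276)
  v7: (1-0.751)·(0.14,-3.61) + 0.751·(-1.48,-5.03) = (-1.0766,-4.6764)
  v8: (1-0.751)·(1.62,-1.28) + 0.751·(1.3,-4.11) = (1.3797,-3.4053)
Shoelace sum Σ(x_i·y_{i+1} − x_{i+1}·y_i):
  i=1: 3.8866·2.2946 − 2.2898·0.0066 = +8.9033 (running +8.9033)
  i=2: 2.2898·2.1801 − -0.9114·2.2946 = +7.0834 (running +15.9867)
  i=3: -0.9114·0.1065 − -4.9536·2.1801 = +10.7024 (running +26.6891)
  i=4: -4.9536·-0.8716 − -5.3609·0.1065 = +4.8883 (running +31.5774)
  i=5: -5.3609·-5.3276 − -5.1999·-0.8716 = +24.0284 (running +55.6058)
  i=6: -5.1999·-4.6764 − -1.0766·-5.3276 = +18.5811 (running +74.1870)
  i=7: -1.0766·-3.4053 − 1.3797·-4.6764 = +10.1182 (running +84.3052)
  i=8: 1.3797·0.0066 − 3.8866·-3.4053 = +13.2443 (running +97.5495)
Area = |Σ|/2 = |97.5495|/2 = 48.7747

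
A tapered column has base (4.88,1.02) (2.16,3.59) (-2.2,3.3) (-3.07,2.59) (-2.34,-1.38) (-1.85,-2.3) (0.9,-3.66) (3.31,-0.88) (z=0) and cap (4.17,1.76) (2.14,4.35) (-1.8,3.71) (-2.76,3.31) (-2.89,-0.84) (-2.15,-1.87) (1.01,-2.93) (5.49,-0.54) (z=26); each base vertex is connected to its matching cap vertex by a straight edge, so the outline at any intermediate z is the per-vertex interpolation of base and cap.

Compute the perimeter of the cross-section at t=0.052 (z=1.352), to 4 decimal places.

Cross-section at t=0.052: each vertex is (1-t)·p0[i] + t·p1[i].
  v1: (1-0.052)·(4.88,1.02) + 0.052·(4.17,1.76) = (4.8431,1.0585)
  v2: (1-0.052)·(2.16,3.59) + 0.052·(2.14,4.35) = (2.1590,3.6295)
  v3: (1-0.052)·(-2.2,3.3) + 0.052·(-1.8,3.71) = (-2.1792,3.3213)
  v4: (1-0.052)·(-3.07,2.59) + 0.052·(-2.76,3.31) = (-3.0539,2.6274)
  v5: (1-0.052)·(-2.34,-1.38) + 0.052·(-2.89,-0.84) = (-2.3686,-1.3519)
  v6: (1-0.052)·(-1.85,-2.3) + 0.052·(-2.15,-1.87) = (-1.8656,-2.2776)
  v7: (1-0.052)·(0.9,-3.66) + 0.052·(1.01,-2.93) = (0.9057,-3.6220)
  v8: (1-0.052)·(3.31,-0.88) + 0.052·(5.49,-0.54) = (3.4234,-0.8623)
Perimeter = Σ |v_{i+1} − v_i|:
  edge 1→2: √(-2.6841² + 2.5710²) = 3.7168 (running 3.7168)
  edge 2→3: √(-4.3382² + -0.3082²) = 4.3491 (running 8.0659)
  edge 3→4: √(-0.8747² + -0.6939²) = 1.1165 (running 9.1824)
  edge 4→5: √(0.6853² + -3.9794²) = 4.0379 (running 13.2203)
  edge 5→6: √(0.5030² + -0.9257²) = 1.0535 (running 14.2739)
  edge 6→7: √(2.7713² + -1.3444²) = 3.0802 (running 17.3541)
  edge 7→8: √(2.5176² + 2.7597²) = 3.7356 (running 21.0897)
  edge 8→1: √(1.4197² + 1.9208²) = 2.3885 (running 23.4782)
Perimeter = 23.4782

Perimeter at t=0.052: 23.4782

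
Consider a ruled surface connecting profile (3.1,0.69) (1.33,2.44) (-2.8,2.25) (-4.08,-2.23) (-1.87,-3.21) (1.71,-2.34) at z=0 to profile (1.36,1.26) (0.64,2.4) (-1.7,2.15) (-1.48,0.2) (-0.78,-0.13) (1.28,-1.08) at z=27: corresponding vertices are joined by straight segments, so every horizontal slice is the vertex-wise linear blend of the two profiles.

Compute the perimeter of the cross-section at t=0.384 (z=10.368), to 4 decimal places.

Cross-section at t=0.384: each vertex is (1-t)·p0[i] + t·p1[i].
  v1: (1-0.384)·(3.1,0.69) + 0.384·(1.36,1.26) = (2.4318,0.9089)
  v2: (1-0.384)·(1.33,2.44) + 0.384·(0.64,2.4) = (1.0650,2.4246)
  v3: (1-0.384)·(-2.8,2.25) + 0.384·(-1.7,2.15) = (-2.3776,2.2116)
  v4: (1-0.384)·(-4.08,-2.23) + 0.384·(-1.48,0.2) = (-3.0816,-1.2969)
  v5: (1-0.384)·(-1.87,-3.21) + 0.384·(-0.78,-0.13) = (-1.4514,-2.0273)
  v6: (1-0.384)·(1.71,-2.34) + 0.384·(1.28,-1.08) = (1.5449,-1.8562)
Perimeter = Σ |v_{i+1} − v_i|:
  edge 1→2: √(-1.3668² + 1.5158²) = 2.0410 (running 2.0410)
  edge 2→3: √(-3.4426² + -0.2130²) = 3.4492 (running 5.4902)
  edge 3→4: √(-0.7040² + -3.5085²) = 3.5784 (running 9.0686)
  edge 4→5: √(1.6302² + -0.7304²) = 1.7863 (running 10.8549)
  edge 5→6: √(2.9963² + 0.1711²) = 3.0012 (running 13.8562)
  edge 6→1: √(0.8870² + 2.7650²) = 2.9038 (running 16.7600)
Perimeter = 16.7600

Perimeter at t=0.384: 16.7600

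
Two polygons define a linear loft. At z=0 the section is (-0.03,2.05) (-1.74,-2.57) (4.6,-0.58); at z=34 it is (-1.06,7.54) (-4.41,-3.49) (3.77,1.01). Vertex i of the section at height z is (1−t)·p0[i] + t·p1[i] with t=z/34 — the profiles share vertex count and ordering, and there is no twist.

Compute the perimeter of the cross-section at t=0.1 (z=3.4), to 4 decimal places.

Cross-section at t=0.1: each vertex is (1-t)·p0[i] + t·p1[i].
  v1: (1-0.1)·(-0.03,2.05) + 0.1·(-1.06,7.54) = (-0.1330,2.5990)
  v2: (1-0.1)·(-1.74,-2.57) + 0.1·(-4.41,-3.49) = (-2.0070,-2.6620)
  v3: (1-0.1)·(4.6,-0.58) + 0.1·(3.77,1.01) = (4.5170,-0.4210)
Perimeter = Σ |v_{i+1} − v_i|:
  edge 1→2: √(-1.8740² + -5.2610²) = 5.5848 (running 5.5848)
  edge 2→3: √(6.5240² + 2.2410²) = 6.8982 (running 12.4830)
  edge 3→1: √(-4.6500² + 3.0200²) = 5.5446 (running 18.0276)
Perimeter = 18.0276

Perimeter at t=0.1: 18.0276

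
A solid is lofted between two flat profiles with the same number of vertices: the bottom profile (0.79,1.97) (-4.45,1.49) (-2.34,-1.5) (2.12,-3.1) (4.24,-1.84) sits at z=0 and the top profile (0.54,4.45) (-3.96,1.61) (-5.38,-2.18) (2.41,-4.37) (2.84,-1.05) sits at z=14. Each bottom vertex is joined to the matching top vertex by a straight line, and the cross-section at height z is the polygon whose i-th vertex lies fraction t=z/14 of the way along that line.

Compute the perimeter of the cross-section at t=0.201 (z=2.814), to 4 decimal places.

Cross-section at t=0.201: each vertex is (1-t)·p0[i] + t·p1[i].
  v1: (1-0.201)·(0.79,1.97) + 0.201·(0.54,4.45) = (0.7397,2.4685)
  v2: (1-0.201)·(-4.45,1.49) + 0.201·(-3.96,1.61) = (-4.3515,1.5141)
  v3: (1-0.201)·(-2.34,-1.5) + 0.201·(-5.38,-2.18) = (-2.9510,-1.6367)
  v4: (1-0.201)·(2.12,-3.1) + 0.201·(2.41,-4.37) = (2.1783,-3.3553)
  v5: (1-0.201)·(4.24,-1.84) + 0.201·(2.84,-1.05) = (3.9586,-1.6812)
Perimeter = Σ |v_{i+1} − v_i|:
  edge 1→2: √(-5.0913² + -0.9544²) = 5.1799 (running 5.1799)
  edge 2→3: √(1.4005² + -3.1508²) = 3.4480 (running 8.6280)
  edge 3→4: √(5.1293² + -1.7186²) = 5.4096 (running 14.0375)
  edge 4→5: √(1.7803² + 1.6741²) = 2.4438 (running 16.4813)
  edge 5→1: √(-3.2189² + 4.1497²) = 5.2518 (running 21.7331)
Perimeter = 21.7331

Perimeter at t=0.201: 21.7331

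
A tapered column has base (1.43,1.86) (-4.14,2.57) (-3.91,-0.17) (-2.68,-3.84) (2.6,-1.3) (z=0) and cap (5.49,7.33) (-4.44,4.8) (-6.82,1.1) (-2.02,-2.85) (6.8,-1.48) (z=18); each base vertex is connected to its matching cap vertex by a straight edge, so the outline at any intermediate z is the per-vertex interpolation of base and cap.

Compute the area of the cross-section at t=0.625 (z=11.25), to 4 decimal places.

Area at t=0.625: 65.8328

Cross-section at t=0.625: each vertex is (1-t)·p0[i] + t·p1[i].
  v1: (1-0.625)·(1.43,1.86) + 0.625·(5.49,7.33) = (3.9675,5.2787)
  v2: (1-0.625)·(-4.14,2.57) + 0.625·(-4.44,4.8) = (-4.3275,3.9638)
  v3: (1-0.625)·(-3.91,-0.17) + 0.625·(-6.82,1.1) = (-5.7287,0.6238)
  v4: (1-0.625)·(-2.68,-3.84) + 0.625·(-2.02,-2.85) = (-2.2675,-3.2212)
  v5: (1-0.625)·(2.6,-1.3) + 0.625·(6.8,-1.48) = (5.2250,-1.4125)
Shoelace sum Σ(x_i·y_{i+1} − x_{i+1}·y_i):
  i=1: 3.9675·3.9638 − -4.3275·5.2787 = +38.5700 (running +38.5700)
  i=2: -4.3275·0.6238 − -5.7287·3.9638 = +20.0081 (running +58.5780)
  i=3: -5.7287·-3.2212 − -2.2675·0.6238 = +19.8681 (running +78.4461)
  i=4: -2.2675·-1.4125 − 5.2250·-3.2212 = +20.0339 (running +98.4800)
  i=5: 5.2250·5.2787 − 3.9675·-1.4125 = +33.1856 (running +131.6655)
Area = |Σ|/2 = |131.6655|/2 = 65.8328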